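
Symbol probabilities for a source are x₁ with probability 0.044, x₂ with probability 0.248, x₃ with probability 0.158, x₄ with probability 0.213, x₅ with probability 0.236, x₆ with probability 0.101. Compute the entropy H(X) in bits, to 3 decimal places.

2.419 bits

H = −Σ pᵢ log₂ pᵢ.
−0.044·log₂(0.044) = 0.1983
−0.248·log₂(0.248) = 0.4989
−0.158·log₂(0.158) = 0.4206
−0.213·log₂(0.213) = 0.4752
−0.236·log₂(0.236) = 0.4916
−0.101·log₂(0.101) = 0.3341
Sum ≈ 2.4187 → 2.419 bits.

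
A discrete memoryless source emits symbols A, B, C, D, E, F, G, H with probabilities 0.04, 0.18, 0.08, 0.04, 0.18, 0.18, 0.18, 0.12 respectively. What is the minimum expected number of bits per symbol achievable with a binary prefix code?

Repeatedly combine the two least-probable nodes; the expected code length is the sum of the merged weights.
merge 1/25 + 1/25 → 2/25
merge 2/25 + 2/25 → 4/25
merge 3/25 + 4/25 → 7/25
merge 9/50 + 9/50 → 9/25
merge 9/50 + 9/50 → 9/25
merge 7/25 + 9/25 → 16/25
merge 9/25 + 16/25 → 1
L = 2/25 + 4/25 + 7/25 + 9/25 + 9/25 + 16/25 + 1 = 72/25 = 2.88 bits/symbol.

2.88 bits/symbol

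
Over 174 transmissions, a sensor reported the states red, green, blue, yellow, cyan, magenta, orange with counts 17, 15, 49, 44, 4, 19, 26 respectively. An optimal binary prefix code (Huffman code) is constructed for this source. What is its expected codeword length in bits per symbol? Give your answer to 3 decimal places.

Probabilities are the counts divided by 174.
Repeatedly combine the two least-probable nodes; the expected code length is the sum of the merged weights.
merge 2/87 + 5/58 → 19/174
merge 17/174 + 19/174 → 6/29
merge 19/174 + 13/87 → 15/58
merge 6/29 + 22/87 → 40/87
merge 15/58 + 49/174 → 47/87
merge 40/87 + 47/87 → 1
L = 19/174 + 6/29 + 15/58 + 40/87 + 47/87 + 1 = 224/87 ≈ 2.575 bits/symbol.

2.575 bits/symbol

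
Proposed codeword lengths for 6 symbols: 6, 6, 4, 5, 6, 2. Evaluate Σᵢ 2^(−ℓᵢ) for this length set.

0.390625

With common denominator 2^6 = 64: Σ 2^(−ℓᵢ) = 1/64 + 1/64 + 4/64 + 2/64 + 1/64 + 16/64 = 25/64 = 0.390625.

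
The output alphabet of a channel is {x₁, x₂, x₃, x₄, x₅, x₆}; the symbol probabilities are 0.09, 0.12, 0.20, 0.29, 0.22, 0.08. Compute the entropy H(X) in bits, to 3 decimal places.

2.434 bits

H = −Σ pᵢ log₂ pᵢ.
−0.09·log₂(0.09) = 0.3127
−0.12·log₂(0.12) = 0.3671
−0.20·log₂(0.20) = 0.4644
−0.29·log₂(0.29) = 0.5179
−0.22·log₂(0.22) = 0.4806
−0.08·log₂(0.08) = 0.2915
Sum ≈ 2.4341 → 2.434 bits.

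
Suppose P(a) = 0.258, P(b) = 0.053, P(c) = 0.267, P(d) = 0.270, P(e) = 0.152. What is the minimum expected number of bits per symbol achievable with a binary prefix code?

2.205 bits/symbol

Repeatedly combine the two least-probable nodes; the expected code length is the sum of the merged weights.
merge 53/1000 + 19/125 → 41/200
merge 41/200 + 129/500 → 463/1000
merge 267/1000 + 27/100 → 537/1000
merge 463/1000 + 537/1000 → 1
L = 41/200 + 463/1000 + 537/1000 + 1 = 441/200 = 2.205 bits/symbol.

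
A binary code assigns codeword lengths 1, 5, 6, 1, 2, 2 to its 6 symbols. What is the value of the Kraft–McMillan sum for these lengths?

1.546875

With common denominator 2^6 = 64: Σ 2^(−ℓᵢ) = 32/64 + 2/64 + 1/64 + 32/64 + 16/64 + 16/64 = 99/64 = 1.546875.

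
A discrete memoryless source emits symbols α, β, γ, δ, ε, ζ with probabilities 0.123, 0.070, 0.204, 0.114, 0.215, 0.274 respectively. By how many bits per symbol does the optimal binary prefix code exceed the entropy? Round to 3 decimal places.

0.037 bits

Entropy H = −Σ p log₂ p ≈ 2.4540 bits.
Huffman merges: 7/100+57/500→23/125; 123/1000+23/125→307/1000; 51/250+43/200→419/1000; 137/500+307/1000→581/1000; 419/1000+581/1000→1. L = 2491/1000 ≈ 2.4910.
L − H = 2.4910 − 2.4540 = 0.037 bits.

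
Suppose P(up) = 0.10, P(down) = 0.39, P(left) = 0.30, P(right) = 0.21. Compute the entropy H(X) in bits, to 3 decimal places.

1.856 bits

H = −Σ pᵢ log₂ pᵢ.
−0.10·log₂(0.10) = 0.3322
−0.39·log₂(0.39) = 0.5298
−0.30·log₂(0.30) = 0.5211
−0.21·log₂(0.21) = 0.4728
Sum ≈ 1.8559 → 1.856 bits.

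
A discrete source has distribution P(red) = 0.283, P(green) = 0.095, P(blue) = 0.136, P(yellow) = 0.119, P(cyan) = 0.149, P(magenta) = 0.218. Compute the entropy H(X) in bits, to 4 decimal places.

H = −Σ pᵢ log₂ pᵢ.
−0.283·log₂(0.283) = 0.5154
−0.095·log₂(0.095) = 0.3226
−0.136·log₂(0.136) = 0.3915
−0.119·log₂(0.119) = 0.3654
−0.149·log₂(0.149) = 0.4092
−0.218·log₂(0.218) = 0.4791
Sum ≈ 2.4832 → 2.4832 bits.

2.4832 bits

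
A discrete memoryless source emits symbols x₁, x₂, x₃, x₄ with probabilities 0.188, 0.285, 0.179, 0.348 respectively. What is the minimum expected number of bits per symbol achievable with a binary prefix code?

Repeatedly combine the two least-probable nodes; the expected code length is the sum of the merged weights.
merge 179/1000 + 47/250 → 367/1000
merge 57/200 + 87/250 → 633/1000
merge 367/1000 + 633/1000 → 1
L = 367/1000 + 633/1000 + 1 = 2 bits/symbol.

2 bits/symbol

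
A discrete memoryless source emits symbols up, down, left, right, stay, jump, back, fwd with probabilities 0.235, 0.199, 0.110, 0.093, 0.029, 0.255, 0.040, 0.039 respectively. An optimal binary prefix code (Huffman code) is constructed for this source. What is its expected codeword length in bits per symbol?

Repeatedly combine the two least-probable nodes; the expected code length is the sum of the merged weights.
merge 29/1000 + 39/1000 → 17/250
merge 1/25 + 17/250 → 27/250
merge 93/1000 + 27/250 → 201/1000
merge 11/100 + 199/1000 → 309/1000
merge 201/1000 + 47/200 → 109/250
merge 51/200 + 309/1000 → 141/250
merge 109/250 + 141/250 → 1
L = 17/250 + 27/250 + 201/1000 + 309/1000 + 109/250 + 141/250 + 1 = 1343/500 = 2.686 bits/symbol.

2.686 bits/symbol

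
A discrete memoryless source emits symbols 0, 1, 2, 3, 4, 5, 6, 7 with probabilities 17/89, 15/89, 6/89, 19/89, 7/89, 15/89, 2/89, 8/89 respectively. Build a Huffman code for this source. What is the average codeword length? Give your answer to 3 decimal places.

2.854 bits/symbol

Repeatedly combine the two least-probable nodes; the expected code length is the sum of the merged weights.
merge 2/89 + 6/89 → 8/89
merge 7/89 + 8/89 → 15/89
merge 8/89 + 15/89 → 23/89
merge 15/89 + 15/89 → 30/89
merge 17/89 + 19/89 → 36/89
merge 23/89 + 30/89 → 53/89
merge 36/89 + 53/89 → 1
L = 8/89 + 15/89 + 23/89 + 30/89 + 36/89 + 53/89 + 1 = 254/89 ≈ 2.854 bits/symbol.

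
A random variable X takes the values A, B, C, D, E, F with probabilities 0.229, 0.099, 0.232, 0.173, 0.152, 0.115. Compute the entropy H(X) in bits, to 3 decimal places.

H = −Σ pᵢ log₂ pᵢ.
−0.229·log₂(0.229) = 0.4870
−0.099·log₂(0.099) = 0.3303
−0.232·log₂(0.232) = 0.4890
−0.173·log₂(0.173) = 0.4379
−0.152·log₂(0.152) = 0.4131
−0.115·log₂(0.115) = 0.3588
Sum ≈ 2.5161 → 2.516 bits.

2.516 bits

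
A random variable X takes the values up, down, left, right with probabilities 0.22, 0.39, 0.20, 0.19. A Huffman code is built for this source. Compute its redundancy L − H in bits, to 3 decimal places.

Entropy H = −Σ p log₂ p ≈ 1.9300 bits.
Huffman merges: 19/100+1/5→39/100; 11/50+39/100→61/100; 39/100+61/100→1. L = 2 ≈ 2.0000.
L − H = 2.0000 − 1.9300 = 0.070 bits.

0.070 bits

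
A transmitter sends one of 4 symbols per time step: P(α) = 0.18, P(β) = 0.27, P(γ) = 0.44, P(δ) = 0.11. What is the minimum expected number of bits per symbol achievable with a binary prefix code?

Repeatedly combine the two least-probable nodes; the expected code length is the sum of the merged weights.
merge 11/100 + 9/50 → 29/100
merge 27/100 + 29/100 → 14/25
merge 11/25 + 14/25 → 1
L = 29/100 + 14/25 + 1 = 37/20 = 1.85 bits/symbol.

1.85 bits/symbol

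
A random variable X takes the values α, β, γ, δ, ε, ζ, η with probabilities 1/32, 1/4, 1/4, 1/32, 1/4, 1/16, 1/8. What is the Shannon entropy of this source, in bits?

Each probability is a power of 1/2, so log₂(1/p) is an integer.
H = Σ p·log₂(1/p) = 1/32·5 + 1/4·2 + 1/4·2 + 1/32·5 + 1/4·2 + 1/16·4 + 1/8·3 = 2.4375 bits.

2.4375 bits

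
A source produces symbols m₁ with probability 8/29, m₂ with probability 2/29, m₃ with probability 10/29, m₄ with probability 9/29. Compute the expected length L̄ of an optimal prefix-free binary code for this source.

2 bits/symbol

Repeatedly combine the two least-probable nodes; the expected code length is the sum of the merged weights.
merge 2/29 + 8/29 → 10/29
merge 9/29 + 10/29 → 19/29
merge 10/29 + 19/29 → 1
L = 10/29 + 19/29 + 1 = 2 bits/symbol.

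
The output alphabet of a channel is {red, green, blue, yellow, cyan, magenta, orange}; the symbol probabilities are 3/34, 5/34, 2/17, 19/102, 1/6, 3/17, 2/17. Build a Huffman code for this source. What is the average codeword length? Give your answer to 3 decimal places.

2.814 bits/symbol

Repeatedly combine the two least-probable nodes; the expected code length is the sum of the merged weights.
merge 3/34 + 2/17 → 7/34
merge 2/17 + 5/34 → 9/34
merge 1/6 + 3/17 → 35/102
merge 19/102 + 7/34 → 20/51
merge 9/34 + 35/102 → 31/51
merge 20/51 + 31/51 → 1
L = 7/34 + 9/34 + 35/102 + 20/51 + 31/51 + 1 = 287/102 ≈ 2.814 bits/symbol.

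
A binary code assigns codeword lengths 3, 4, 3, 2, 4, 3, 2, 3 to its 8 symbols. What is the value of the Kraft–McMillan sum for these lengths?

1.125

With common denominator 2^4 = 16: Σ 2^(−ℓᵢ) = 2/16 + 1/16 + 2/16 + 4/16 + 1/16 + 2/16 + 4/16 + 2/16 = 18/16 = 1.125.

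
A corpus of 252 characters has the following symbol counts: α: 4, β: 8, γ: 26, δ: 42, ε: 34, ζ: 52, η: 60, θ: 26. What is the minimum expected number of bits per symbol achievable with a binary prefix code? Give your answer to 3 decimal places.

Probabilities are the counts divided by 252.
Repeatedly combine the two least-probable nodes; the expected code length is the sum of the merged weights.
merge 1/63 + 2/63 → 1/21
merge 1/21 + 13/126 → 19/126
merge 13/126 + 17/126 → 5/21
merge 19/126 + 1/6 → 20/63
merge 13/63 + 5/21 → 4/9
merge 5/21 + 20/63 → 5/9
merge 4/9 + 5/9 → 1
L = 1/21 + 19/126 + 5/21 + 20/63 + 4/9 + 5/9 + 1 = 347/126 ≈ 2.754 bits/symbol.

2.754 bits/symbol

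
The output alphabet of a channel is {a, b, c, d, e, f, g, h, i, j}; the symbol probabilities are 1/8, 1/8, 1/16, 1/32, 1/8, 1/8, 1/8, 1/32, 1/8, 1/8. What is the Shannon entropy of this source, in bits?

3.1875 bits

Each probability is a power of 1/2, so log₂(1/p) is an integer.
H = Σ p·log₂(1/p) = 1/8·3 + 1/8·3 + 1/16·4 + 1/32·5 + 1/8·3 + 1/8·3 + 1/8·3 + 1/32·5 + 1/8·3 + 1/8·3 = 3.1875 bits.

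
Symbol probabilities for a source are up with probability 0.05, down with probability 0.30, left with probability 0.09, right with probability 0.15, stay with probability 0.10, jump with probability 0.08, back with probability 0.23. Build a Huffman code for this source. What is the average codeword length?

2.6 bits/symbol

Repeatedly combine the two least-probable nodes; the expected code length is the sum of the merged weights.
merge 1/20 + 2/25 → 13/100
merge 9/100 + 1/10 → 19/100
merge 13/100 + 3/20 → 7/25
merge 19/100 + 23/100 → 21/50
merge 7/25 + 3/10 → 29/50
merge 21/50 + 29/50 → 1
L = 13/100 + 19/100 + 7/25 + 21/50 + 29/50 + 1 = 13/5 = 2.6 bits/symbol.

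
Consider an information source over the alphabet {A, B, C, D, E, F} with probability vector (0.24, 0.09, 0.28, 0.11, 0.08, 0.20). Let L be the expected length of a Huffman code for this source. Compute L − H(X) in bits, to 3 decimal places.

Entropy H = −Σ p log₂ p ≈ 2.4272 bits.
Huffman merges: 2/25+9/100→17/100; 11/100+17/100→7/25; 1/5+6/25→11/25; 7/25+7/25→14/25; 11/25+14/25→1. L = 49/20 ≈ 2.4500.
L − H = 2.4500 − 2.4272 = 0.023 bits.

0.023 bits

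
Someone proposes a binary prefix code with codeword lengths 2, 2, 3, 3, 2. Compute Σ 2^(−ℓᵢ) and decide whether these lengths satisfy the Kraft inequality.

1; yes

With common denominator 2^3 = 8: Σ 2^(−ℓᵢ) = 2/8 + 2/8 + 1/8 + 1/8 + 2/8 = 8/8 = 1.
Kraft's inequality requires Σ ≤ 1; here Σ = 1 ≤ 1, so such a prefix code exists.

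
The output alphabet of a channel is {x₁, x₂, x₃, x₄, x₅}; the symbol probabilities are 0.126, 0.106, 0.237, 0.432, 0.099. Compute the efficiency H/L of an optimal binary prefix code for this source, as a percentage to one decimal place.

Entropy H = −Σ p log₂ p ≈ 2.0654 bits.
Huffman merges: 99/1000+53/500→41/200; 63/500+41/200→331/1000; 237/1000+331/1000→71/125; 54/125+71/125→1. L = 263/125 ≈ 2.1040.
Efficiency = H/L = 2.0654/2.1040 = 98.2%.

98.2%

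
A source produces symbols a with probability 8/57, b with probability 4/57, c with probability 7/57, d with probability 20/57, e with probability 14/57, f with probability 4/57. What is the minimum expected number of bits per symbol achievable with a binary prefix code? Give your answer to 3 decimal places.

2.404 bits/symbol

Repeatedly combine the two least-probable nodes; the expected code length is the sum of the merged weights.
merge 4/57 + 4/57 → 8/57
merge 7/57 + 8/57 → 5/19
merge 8/57 + 14/57 → 22/57
merge 5/19 + 20/57 → 35/57
merge 22/57 + 35/57 → 1
L = 8/57 + 5/19 + 22/57 + 35/57 + 1 = 137/57 ≈ 2.404 bits/symbol.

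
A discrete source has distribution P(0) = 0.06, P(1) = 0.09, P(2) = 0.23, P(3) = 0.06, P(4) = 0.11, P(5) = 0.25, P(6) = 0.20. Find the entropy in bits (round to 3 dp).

H = −Σ pᵢ log₂ pᵢ.
−0.06·log₂(0.06) = 0.2435
−0.09·log₂(0.09) = 0.3127
−0.23·log₂(0.23) = 0.4877
−0.06·log₂(0.06) = 0.2435
−0.11·log₂(0.11) = 0.3503
−0.25·log₂(0.25) = 0.5000
−0.20·log₂(0.20) = 0.4644
Sum ≈ 2.6021 → 2.602 bits.

2.602 bits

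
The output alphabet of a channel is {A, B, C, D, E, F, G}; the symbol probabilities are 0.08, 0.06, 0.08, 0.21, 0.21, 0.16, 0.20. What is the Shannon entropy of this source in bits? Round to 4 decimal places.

2.6596 bits

H = −Σ pᵢ log₂ pᵢ.
−0.08·log₂(0.08) = 0.2915
−0.06·log₂(0.06) = 0.2435
−0.08·log₂(0.08) = 0.2915
−0.21·log₂(0.21) = 0.4728
−0.21·log₂(0.21) = 0.4728
−0.16·log₂(0.16) = 0.4230
−0.20·log₂(0.20) = 0.4644
Sum ≈ 2.6596 → 2.6596 bits.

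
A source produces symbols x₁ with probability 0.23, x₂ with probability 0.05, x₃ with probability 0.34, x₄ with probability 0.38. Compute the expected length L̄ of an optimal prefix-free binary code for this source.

1.9 bits/symbol

Repeatedly combine the two least-probable nodes; the expected code length is the sum of the merged weights.
merge 1/20 + 23/100 → 7/25
merge 7/25 + 17/50 → 31/50
merge 19/50 + 31/50 → 1
L = 7/25 + 31/50 + 1 = 19/10 = 1.9 bits/symbol.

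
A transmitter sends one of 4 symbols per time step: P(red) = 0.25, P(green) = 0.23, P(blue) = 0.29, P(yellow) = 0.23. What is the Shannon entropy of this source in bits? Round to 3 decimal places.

1.993 bits

H = −Σ pᵢ log₂ pᵢ.
−0.25·log₂(0.25) = 0.5000
−0.23·log₂(0.23) = 0.4877
−0.29·log₂(0.29) = 0.5179
−0.23·log₂(0.23) = 0.4877
Sum ≈ 1.9932 → 1.993 bits.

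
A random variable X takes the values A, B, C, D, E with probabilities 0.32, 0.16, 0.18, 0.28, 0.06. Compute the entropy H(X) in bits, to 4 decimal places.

2.1521 bits

H = −Σ pᵢ log₂ pᵢ.
−0.32·log₂(0.32) = 0.5260
−0.16·log₂(0.16) = 0.4230
−0.18·log₂(0.18) = 0.4453
−0.28·log₂(0.28) = 0.5142
−0.06·log₂(0.06) = 0.2435
Sum ≈ 2.1521 → 2.1521 bits.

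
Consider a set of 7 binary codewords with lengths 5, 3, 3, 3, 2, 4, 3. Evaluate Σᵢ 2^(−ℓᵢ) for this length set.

With common denominator 2^5 = 32: Σ 2^(−ℓᵢ) = 1/32 + 4/32 + 4/32 + 4/32 + 8/32 + 2/32 + 4/32 = 27/32 = 0.84375.

0.84375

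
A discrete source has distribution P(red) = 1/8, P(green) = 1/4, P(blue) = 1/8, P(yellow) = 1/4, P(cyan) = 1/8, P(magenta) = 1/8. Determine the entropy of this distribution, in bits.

2.5 bits

Each probability is a power of 1/2, so log₂(1/p) is an integer.
H = Σ p·log₂(1/p) = 1/8·3 + 1/4·2 + 1/8·3 + 1/4·2 + 1/8·3 + 1/8·3 = 2.5 bits.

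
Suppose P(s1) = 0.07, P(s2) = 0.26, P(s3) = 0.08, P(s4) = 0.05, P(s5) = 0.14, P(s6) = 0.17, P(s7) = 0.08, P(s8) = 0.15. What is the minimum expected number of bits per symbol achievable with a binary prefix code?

Repeatedly combine the two least-probable nodes; the expected code length is the sum of the merged weights.
merge 1/20 + 7/100 → 3/25
merge 2/25 + 2/25 → 4/25
merge 3/25 + 7/50 → 13/50
merge 3/20 + 4/25 → 31/100
merge 17/100 + 13/50 → 43/100
merge 13/50 + 31/100 → 57/100
merge 43/100 + 57/100 → 1
L = 3/25 + 4/25 + 13/50 + 31/100 + 43/100 + 57/100 + 1 = 57/20 = 2.85 bits/symbol.

2.85 bits/symbol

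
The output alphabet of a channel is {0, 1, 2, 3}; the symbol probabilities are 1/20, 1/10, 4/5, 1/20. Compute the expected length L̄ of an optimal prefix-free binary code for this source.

Repeatedly combine the two least-probable nodes; the expected code length is the sum of the merged weights.
merge 1/20 + 1/20 → 1/10
merge 1/10 + 1/10 → 1/5
merge 1/5 + 4/5 → 1
L = 1/10 + 1/5 + 1 = 13/10 = 1.3 bits/symbol.

1.3 bits/symbol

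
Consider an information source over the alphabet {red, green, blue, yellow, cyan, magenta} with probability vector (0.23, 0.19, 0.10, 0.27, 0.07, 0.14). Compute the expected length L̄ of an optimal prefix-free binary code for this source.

2.48 bits/symbol

Repeatedly combine the two least-probable nodes; the expected code length is the sum of the merged weights.
merge 7/100 + 1/10 → 17/100
merge 7/50 + 17/100 → 31/100
merge 19/100 + 23/100 → 21/50
merge 27/100 + 31/100 → 29/50
merge 21/50 + 29/50 → 1
L = 17/100 + 31/100 + 21/50 + 29/50 + 1 = 62/25 = 2.48 bits/symbol.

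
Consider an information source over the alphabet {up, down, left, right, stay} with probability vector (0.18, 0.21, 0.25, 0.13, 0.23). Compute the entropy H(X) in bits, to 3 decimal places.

2.288 bits

H = −Σ pᵢ log₂ pᵢ.
−0.18·log₂(0.18) = 0.4453
−0.21·log₂(0.21) = 0.4728
−0.25·log₂(0.25) = 0.5000
−0.13·log₂(0.13) = 0.3826
−0.23·log₂(0.23) = 0.4877
Sum ≈ 2.2884 → 2.288 bits.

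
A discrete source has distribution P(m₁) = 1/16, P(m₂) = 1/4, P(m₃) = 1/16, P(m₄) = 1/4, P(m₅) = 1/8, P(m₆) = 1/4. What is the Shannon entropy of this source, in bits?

2.375 bits

Each probability is a power of 1/2, so log₂(1/p) is an integer.
H = Σ p·log₂(1/p) = 1/16·4 + 1/4·2 + 1/16·4 + 1/4·2 + 1/8·3 + 1/4·2 = 2.375 bits.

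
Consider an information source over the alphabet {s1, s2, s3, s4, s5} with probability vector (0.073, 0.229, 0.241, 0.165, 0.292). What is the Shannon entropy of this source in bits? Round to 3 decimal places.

H = −Σ pᵢ log₂ pᵢ.
−0.073·log₂(0.073) = 0.2756
−0.229·log₂(0.229) = 0.4870
−0.241·log₂(0.241) = 0.4947
−0.165·log₂(0.165) = 0.4289
−0.292·log₂(0.292) = 0.5186
Sum ≈ 2.2049 → 2.205 bits.

2.205 bits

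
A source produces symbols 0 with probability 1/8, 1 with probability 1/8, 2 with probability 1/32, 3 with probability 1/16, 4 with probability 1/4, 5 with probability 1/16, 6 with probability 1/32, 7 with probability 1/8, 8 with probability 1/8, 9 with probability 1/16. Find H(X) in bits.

3.0625 bits

Each probability is a power of 1/2, so log₂(1/p) is an integer.
H = Σ p·log₂(1/p) = 1/8·3 + 1/8·3 + 1/32·5 + 1/16·4 + 1/4·2 + 1/16·4 + 1/32·5 + 1/8·3 + 1/8·3 + 1/16·4 = 3.0625 bits.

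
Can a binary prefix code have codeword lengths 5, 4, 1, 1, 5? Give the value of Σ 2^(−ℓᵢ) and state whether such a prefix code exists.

With common denominator 2^5 = 32: Σ 2^(−ℓᵢ) = 1/32 + 2/32 + 16/32 + 16/32 + 1/32 = 36/32 = 1.125.
Kraft's inequality requires Σ ≤ 1; here Σ = 1.125 > 1, so no such prefix code exists.

1.125; no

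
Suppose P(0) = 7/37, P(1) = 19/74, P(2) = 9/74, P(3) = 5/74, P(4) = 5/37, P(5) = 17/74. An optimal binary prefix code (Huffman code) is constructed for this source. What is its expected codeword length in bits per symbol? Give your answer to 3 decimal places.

Repeatedly combine the two least-probable nodes; the expected code length is the sum of the merged weights.
merge 5/74 + 9/74 → 7/37
merge 5/37 + 7/37 → 12/37
merge 7/37 + 17/74 → 31/74
merge 19/74 + 12/37 → 43/74
merge 31/74 + 43/74 → 1
L = 7/37 + 12/37 + 31/74 + 43/74 + 1 = 93/37 ≈ 2.514 bits/symbol.

2.514 bits/symbol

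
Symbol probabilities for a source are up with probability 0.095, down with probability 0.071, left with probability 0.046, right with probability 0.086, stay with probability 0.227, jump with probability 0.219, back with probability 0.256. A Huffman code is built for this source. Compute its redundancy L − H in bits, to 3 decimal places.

0.025 bits

Entropy H = −Σ p log₂ p ≈ 2.5710 bits.
Huffman merges: 23/500+71/1000→117/1000; 43/500+19/200→181/1000; 117/1000+181/1000→149/500; 219/1000+227/1000→223/500; 32/125+149/500→277/500; 223/500+277/500→1. L = 649/250 ≈ 2.5960.
L − H = 2.5960 − 2.5710 = 0.025 bits.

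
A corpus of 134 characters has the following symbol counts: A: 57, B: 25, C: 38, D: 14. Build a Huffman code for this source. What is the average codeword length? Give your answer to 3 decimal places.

1.866 bits/symbol

Probabilities are the counts divided by 134.
Repeatedly combine the two least-probable nodes; the expected code length is the sum of the merged weights.
merge 7/67 + 25/134 → 39/134
merge 19/67 + 39/134 → 77/134
merge 57/134 + 77/134 → 1
L = 39/134 + 77/134 + 1 = 125/67 ≈ 1.866 bits/symbol.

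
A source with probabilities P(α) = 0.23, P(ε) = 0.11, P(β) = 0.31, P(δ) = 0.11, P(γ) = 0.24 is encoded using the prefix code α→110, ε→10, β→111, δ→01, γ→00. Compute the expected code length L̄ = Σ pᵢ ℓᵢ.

2.54 bits/symbol

L̄ = Σ pᵢ·ℓᵢ = 0.23·3 + 0.11·2 + 0.31·3 + 0.11·2 + 0.24·2 = 2.54 bits/symbol.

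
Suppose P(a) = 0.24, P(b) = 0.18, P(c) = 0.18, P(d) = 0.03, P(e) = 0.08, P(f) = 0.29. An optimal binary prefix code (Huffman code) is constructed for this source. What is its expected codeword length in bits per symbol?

Repeatedly combine the two least-probable nodes; the expected code length is the sum of the merged weights.
merge 3/100 + 2/25 → 11/100
merge 11/100 + 9/50 → 29/100
merge 9/50 + 6/25 → 21/50
merge 29/100 + 29/100 → 29/50
merge 21/50 + 29/50 → 1
L = 11/100 + 29/100 + 21/50 + 29/50 + 1 = 12/5 = 2.4 bits/symbol.

2.4 bits/symbol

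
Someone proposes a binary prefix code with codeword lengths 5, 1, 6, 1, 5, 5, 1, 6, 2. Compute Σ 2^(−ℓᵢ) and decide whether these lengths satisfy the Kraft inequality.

With common denominator 2^6 = 64: Σ 2^(−ℓᵢ) = 2/64 + 32/64 + 1/64 + 32/64 + 2/64 + 2/64 + 32/64 + 1/64 + 16/64 = 120/64 = 1.875.
Kraft's inequality requires Σ ≤ 1; here Σ = 1.875 > 1, so no such prefix code exists.

1.875; no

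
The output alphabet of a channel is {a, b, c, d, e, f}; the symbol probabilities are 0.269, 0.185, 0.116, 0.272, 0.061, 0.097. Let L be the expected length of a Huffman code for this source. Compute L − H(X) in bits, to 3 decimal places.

0.028 bits

Entropy H = −Σ p log₂ p ≈ 2.4040 bits.
Huffman merges: 61/1000+97/1000→79/500; 29/250+79/500→137/500; 37/200+269/1000→227/500; 34/125+137/500→273/500; 227/500+273/500→1. L = 304/125 ≈ 2.4320.
L − H = 2.4320 − 2.4040 = 0.028 bits.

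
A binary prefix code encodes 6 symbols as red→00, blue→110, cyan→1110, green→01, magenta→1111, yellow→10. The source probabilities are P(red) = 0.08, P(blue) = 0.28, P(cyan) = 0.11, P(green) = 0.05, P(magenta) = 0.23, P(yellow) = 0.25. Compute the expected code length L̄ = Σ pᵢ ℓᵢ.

L̄ = Σ pᵢ·ℓᵢ = 0.08·2 + 0.28·3 + 0.11·4 + 0.05·2 + 0.23·4 + 0.25·2 = 2.96 bits/symbol.

2.96 bits/symbol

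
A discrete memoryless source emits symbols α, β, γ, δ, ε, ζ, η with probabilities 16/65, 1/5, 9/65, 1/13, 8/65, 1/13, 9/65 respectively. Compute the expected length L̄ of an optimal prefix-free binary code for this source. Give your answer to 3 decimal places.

Repeatedly combine the two least-probable nodes; the expected code length is the sum of the merged weights.
merge 1/13 + 1/13 → 2/13
merge 8/65 + 9/65 → 17/65
merge 9/65 + 2/13 → 19/65
merge 1/5 + 16/65 → 29/65
merge 17/65 + 19/65 → 36/65
merge 29/65 + 36/65 → 1
L = 2/13 + 17/65 + 19/65 + 29/65 + 36/65 + 1 = 176/65 ≈ 2.708 bits/symbol.

2.708 bits/symbol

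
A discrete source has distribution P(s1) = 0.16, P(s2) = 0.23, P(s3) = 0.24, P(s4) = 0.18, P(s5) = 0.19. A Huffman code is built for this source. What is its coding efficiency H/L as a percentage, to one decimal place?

Entropy H = −Σ p log₂ p ≈ 2.3054 bits.
Huffman merges: 4/25+9/50→17/50; 19/100+23/100→21/50; 6/25+17/50→29/50; 21/50+29/50→1. L = 117/50 ≈ 2.3400.
Efficiency = H/L = 2.3054/2.3400 = 98.5%.

98.5%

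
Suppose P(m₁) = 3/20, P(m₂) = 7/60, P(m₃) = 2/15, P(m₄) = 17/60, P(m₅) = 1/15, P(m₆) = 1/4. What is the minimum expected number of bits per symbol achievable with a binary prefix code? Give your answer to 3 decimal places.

2.467 bits/symbol

Repeatedly combine the two least-probable nodes; the expected code length is the sum of the merged weights.
merge 1/15 + 7/60 → 11/60
merge 2/15 + 3/20 → 17/60
merge 11/60 + 1/4 → 13/30
merge 17/60 + 17/60 → 17/30
merge 13/30 + 17/30 → 1
L = 11/60 + 17/60 + 13/30 + 17/30 + 1 = 37/15 ≈ 2.467 bits/symbol.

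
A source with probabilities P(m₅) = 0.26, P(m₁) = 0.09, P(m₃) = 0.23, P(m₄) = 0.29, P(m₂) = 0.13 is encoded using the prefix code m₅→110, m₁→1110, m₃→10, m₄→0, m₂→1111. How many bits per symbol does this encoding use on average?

2.41 bits/symbol

L̄ = Σ pᵢ·ℓᵢ = 0.26·3 + 0.09·4 + 0.23·2 + 0.29·1 + 0.13·4 = 2.41 bits/symbol.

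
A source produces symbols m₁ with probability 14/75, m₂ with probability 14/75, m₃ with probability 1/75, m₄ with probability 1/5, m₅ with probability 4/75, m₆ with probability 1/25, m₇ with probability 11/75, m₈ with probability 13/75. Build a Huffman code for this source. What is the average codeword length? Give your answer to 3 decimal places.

2.773 bits/symbol

Repeatedly combine the two least-probable nodes; the expected code length is the sum of the merged weights.
merge 1/75 + 1/25 → 4/75
merge 4/75 + 4/75 → 8/75
merge 8/75 + 11/75 → 19/75
merge 13/75 + 14/75 → 9/25
merge 14/75 + 1/5 → 29/75
merge 19/75 + 9/25 → 46/75
merge 29/75 + 46/75 → 1
L = 4/75 + 8/75 + 19/75 + 9/25 + 29/75 + 46/75 + 1 = 208/75 ≈ 2.773 bits/symbol.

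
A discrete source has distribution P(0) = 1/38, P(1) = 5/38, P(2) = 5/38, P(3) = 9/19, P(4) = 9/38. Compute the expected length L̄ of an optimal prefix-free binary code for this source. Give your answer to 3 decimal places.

Repeatedly combine the two least-probable nodes; the expected code length is the sum of the merged weights.
merge 1/38 + 5/38 → 3/19
merge 5/38 + 3/19 → 11/38
merge 9/38 + 11/38 → 10/19
merge 9/19 + 10/19 → 1
L = 3/19 + 11/38 + 10/19 + 1 = 75/38 ≈ 1.974 bits/symbol.

1.974 bits/symbol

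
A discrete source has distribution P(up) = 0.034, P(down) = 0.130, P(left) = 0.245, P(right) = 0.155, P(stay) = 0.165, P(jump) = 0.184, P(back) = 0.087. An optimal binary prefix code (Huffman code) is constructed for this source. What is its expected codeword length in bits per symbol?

2.692 bits/symbol

Repeatedly combine the two least-probable nodes; the expected code length is the sum of the merged weights.
merge 17/500 + 87/1000 → 121/1000
merge 121/1000 + 13/100 → 251/1000
merge 31/200 + 33/200 → 8/25
merge 23/125 + 49/200 → 429/1000
merge 251/1000 + 8/25 → 571/1000
merge 429/1000 + 571/1000 → 1
L = 121/1000 + 251/1000 + 8/25 + 429/1000 + 571/1000 + 1 = 673/250 = 2.692 bits/symbol.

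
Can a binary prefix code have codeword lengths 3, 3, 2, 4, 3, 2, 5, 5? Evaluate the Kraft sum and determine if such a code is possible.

1; yes

With common denominator 2^5 = 32: Σ 2^(−ℓᵢ) = 4/32 + 4/32 + 8/32 + 2/32 + 4/32 + 8/32 + 1/32 + 1/32 = 32/32 = 1.
Kraft's inequality requires Σ ≤ 1; here Σ = 1 ≤ 1, so such a prefix code exists.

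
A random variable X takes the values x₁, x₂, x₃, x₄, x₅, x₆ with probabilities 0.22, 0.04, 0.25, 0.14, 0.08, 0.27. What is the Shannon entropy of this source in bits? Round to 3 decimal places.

2.365 bits

H = −Σ pᵢ log₂ pᵢ.
−0.22·log₂(0.22) = 0.4806
−0.04·log₂(0.04) = 0.1858
−0.25·log₂(0.25) = 0.5000
−0.14·log₂(0.14) = 0.3971
−0.08·log₂(0.08) = 0.2915
−0.27·log₂(0.27) = 0.5100
Sum ≈ 2.3650 → 2.365 bits.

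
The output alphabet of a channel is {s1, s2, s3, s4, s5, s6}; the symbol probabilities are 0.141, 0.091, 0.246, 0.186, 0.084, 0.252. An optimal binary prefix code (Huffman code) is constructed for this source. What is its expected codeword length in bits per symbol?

2.491 bits/symbol

Repeatedly combine the two least-probable nodes; the expected code length is the sum of the merged weights.
merge 21/250 + 91/1000 → 7/40
merge 141/1000 + 7/40 → 79/250
merge 93/500 + 123/500 → 54/125
merge 63/250 + 79/250 → 71/125
merge 54/125 + 71/125 → 1
L = 7/40 + 79/250 + 54/125 + 71/125 + 1 = 2491/1000 = 2.491 bits/symbol.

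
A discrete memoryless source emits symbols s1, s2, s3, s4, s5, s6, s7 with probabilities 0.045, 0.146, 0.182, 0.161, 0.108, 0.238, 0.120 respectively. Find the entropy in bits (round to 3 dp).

H = −Σ pᵢ log₂ pᵢ.
−0.045·log₂(0.045) = 0.2013
−0.146·log₂(0.146) = 0.4053
−0.182·log₂(0.182) = 0.4474
−0.161·log₂(0.161) = 0.4242
−0.108·log₂(0.108) = 0.3468
−0.238·log₂(0.238) = 0.4929
−0.120·log₂(0.120) = 0.3671
Sum ≈ 2.6849 → 2.685 bits.

2.685 bits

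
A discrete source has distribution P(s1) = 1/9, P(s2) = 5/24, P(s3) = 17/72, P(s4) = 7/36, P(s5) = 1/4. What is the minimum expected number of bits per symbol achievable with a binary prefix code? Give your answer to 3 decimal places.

2.306 bits/symbol

Repeatedly combine the two least-probable nodes; the expected code length is the sum of the merged weights.
merge 1/9 + 7/36 → 11/36
merge 5/24 + 17/72 → 4/9
merge 1/4 + 11/36 → 5/9
merge 4/9 + 5/9 → 1
L = 11/36 + 4/9 + 5/9 + 1 = 83/36 ≈ 2.306 bits/symbol.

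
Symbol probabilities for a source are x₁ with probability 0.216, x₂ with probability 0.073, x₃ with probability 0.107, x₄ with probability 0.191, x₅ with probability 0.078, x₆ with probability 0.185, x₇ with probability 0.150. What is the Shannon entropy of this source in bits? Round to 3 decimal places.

2.702 bits

H = −Σ pᵢ log₂ pᵢ.
−0.216·log₂(0.216) = 0.4776
−0.073·log₂(0.073) = 0.2756
−0.107·log₂(0.107) = 0.3450
−0.191·log₂(0.191) = 0.4562
−0.078·log₂(0.078) = 0.2871
−0.185·log₂(0.185) = 0.4504
−0.150·log₂(0.150) = 0.4105
Sum ≈ 2.7024 → 2.702 bits.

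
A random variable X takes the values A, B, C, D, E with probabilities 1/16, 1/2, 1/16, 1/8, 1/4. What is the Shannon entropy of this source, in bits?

Each probability is a power of 1/2, so log₂(1/p) is an integer.
H = Σ p·log₂(1/p) = 1/16·4 + 1/2·1 + 1/16·4 + 1/8·3 + 1/4·2 = 1.875 bits.

1.875 bits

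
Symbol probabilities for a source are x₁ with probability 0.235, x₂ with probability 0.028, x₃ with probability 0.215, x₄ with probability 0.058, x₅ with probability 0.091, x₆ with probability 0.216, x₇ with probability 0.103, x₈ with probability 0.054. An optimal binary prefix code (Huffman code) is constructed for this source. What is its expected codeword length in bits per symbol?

Repeatedly combine the two least-probable nodes; the expected code length is the sum of the merged weights.
merge 7/250 + 27/500 → 41/500
merge 29/500 + 41/500 → 7/50
merge 91/1000 + 103/1000 → 97/500
merge 7/50 + 97/500 → 167/500
merge 43/200 + 27/125 → 431/1000
merge 47/200 + 167/500 → 569/1000
merge 431/1000 + 569/1000 → 1
L = 41/500 + 7/50 + 97/500 + 167/500 + 431/1000 + 569/1000 + 1 = 11/4 = 2.75 bits/symbol.

2.75 bits/symbol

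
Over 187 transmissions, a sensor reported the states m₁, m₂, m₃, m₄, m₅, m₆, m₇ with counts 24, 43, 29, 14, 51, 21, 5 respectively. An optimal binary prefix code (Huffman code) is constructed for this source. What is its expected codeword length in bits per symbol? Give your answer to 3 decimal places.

Probabilities are the counts divided by 187.
Repeatedly combine the two least-probable nodes; the expected code length is the sum of the merged weights.
merge 5/187 + 14/187 → 19/187
merge 19/187 + 21/187 → 40/187
merge 24/187 + 29/187 → 53/187
merge 40/187 + 43/187 → 83/187
merge 3/11 + 53/187 → 104/187
merge 83/187 + 104/187 → 1
L = 19/187 + 40/187 + 53/187 + 83/187 + 104/187 + 1 = 486/187 ≈ 2.599 bits/symbol.

2.599 bits/symbol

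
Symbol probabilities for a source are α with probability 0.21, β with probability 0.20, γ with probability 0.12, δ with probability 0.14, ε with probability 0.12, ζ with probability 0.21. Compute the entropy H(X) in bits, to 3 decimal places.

2.541 bits

H = −Σ pᵢ log₂ pᵢ.
−0.21·log₂(0.21) = 0.4728
−0.20·log₂(0.20) = 0.4644
−0.12·log₂(0.12) = 0.3671
−0.14·log₂(0.14) = 0.3971
−0.12·log₂(0.12) = 0.3671
−0.21·log₂(0.21) = 0.4728
Sum ≈ 2.5413 → 2.541 bits.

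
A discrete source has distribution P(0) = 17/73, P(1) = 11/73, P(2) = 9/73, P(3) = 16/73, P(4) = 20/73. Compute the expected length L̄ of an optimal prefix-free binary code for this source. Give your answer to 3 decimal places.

2.274 bits/symbol

Repeatedly combine the two least-probable nodes; the expected code length is the sum of the merged weights.
merge 9/73 + 11/73 → 20/73
merge 16/73 + 17/73 → 33/73
merge 20/73 + 20/73 → 40/73
merge 33/73 + 40/73 → 1
L = 20/73 + 33/73 + 40/73 + 1 = 166/73 ≈ 2.274 bits/symbol.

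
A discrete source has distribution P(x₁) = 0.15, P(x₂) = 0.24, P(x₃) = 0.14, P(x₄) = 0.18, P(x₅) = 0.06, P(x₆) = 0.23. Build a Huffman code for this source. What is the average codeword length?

Repeatedly combine the two least-probable nodes; the expected code length is the sum of the merged weights.
merge 3/50 + 7/50 → 1/5
merge 3/20 + 9/50 → 33/100
merge 1/5 + 23/100 → 43/100
merge 6/25 + 33/100 → 57/100
merge 43/100 + 57/100 → 1
L = 1/5 + 33/100 + 43/100 + 57/100 + 1 = 253/100 = 2.53 bits/symbol.

2.53 bits/symbol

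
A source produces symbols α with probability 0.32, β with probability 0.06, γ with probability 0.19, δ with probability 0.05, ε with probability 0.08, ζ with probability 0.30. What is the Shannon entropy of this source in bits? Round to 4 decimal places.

2.2535 bits

H = −Σ pᵢ log₂ pᵢ.
−0.32·log₂(0.32) = 0.5260
−0.06·log₂(0.06) = 0.2435
−0.19·log₂(0.19) = 0.4552
−0.05·log₂(0.05) = 0.2161
−0.08·log₂(0.08) = 0.2915
−0.30·log₂(0.30) = 0.5211
Sum ≈ 2.2535 → 2.2535 bits.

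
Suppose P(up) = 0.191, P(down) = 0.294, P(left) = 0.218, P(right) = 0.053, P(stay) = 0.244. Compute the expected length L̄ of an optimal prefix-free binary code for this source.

2.244 bits/symbol

Repeatedly combine the two least-probable nodes; the expected code length is the sum of the merged weights.
merge 53/1000 + 191/1000 → 61/250
merge 109/500 + 61/250 → 231/500
merge 61/250 + 147/500 → 269/500
merge 231/500 + 269/500 → 1
L = 61/250 + 231/500 + 269/500 + 1 = 561/250 = 2.244 bits/symbol.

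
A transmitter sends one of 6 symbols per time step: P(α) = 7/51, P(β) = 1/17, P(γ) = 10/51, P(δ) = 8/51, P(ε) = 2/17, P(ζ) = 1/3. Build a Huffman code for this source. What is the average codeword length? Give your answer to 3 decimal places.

2.471 bits/symbol

Repeatedly combine the two least-probable nodes; the expected code length is the sum of the merged weights.
merge 1/17 + 2/17 → 3/17
merge 7/51 + 8/51 → 5/17
merge 3/17 + 10/51 → 19/51
merge 5/17 + 1/3 → 32/51
merge 19/51 + 32/51 → 1
L = 3/17 + 5/17 + 19/51 + 32/51 + 1 = 42/17 ≈ 2.471 bits/symbol.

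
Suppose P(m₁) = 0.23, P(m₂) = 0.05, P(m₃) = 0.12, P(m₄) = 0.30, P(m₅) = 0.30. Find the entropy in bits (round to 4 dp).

H = −Σ pᵢ log₂ pᵢ.
−0.23·log₂(0.23) = 0.4877
−0.05·log₂(0.05) = 0.2161
−0.12·log₂(0.12) = 0.3671
−0.30·log₂(0.30) = 0.5211
−0.30·log₂(0.30) = 0.5211
Sum ≈ 2.1130 → 2.1130 bits.

2.1130 bits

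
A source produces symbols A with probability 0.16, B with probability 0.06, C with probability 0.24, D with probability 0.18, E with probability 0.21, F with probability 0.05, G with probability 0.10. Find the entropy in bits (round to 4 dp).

H = −Σ pᵢ log₂ pᵢ.
−0.16·log₂(0.16) = 0.4230
−0.06·log₂(0.06) = 0.2435
−0.24·log₂(0.24) = 0.4941
−0.18·log₂(0.18) = 0.4453
−0.21·log₂(0.21) = 0.4728
−0.05·log₂(0.05) = 0.2161
−0.10·log₂(0.10) = 0.3322
Sum ≈ 2.6271 → 2.6271 bits.

2.6271 bits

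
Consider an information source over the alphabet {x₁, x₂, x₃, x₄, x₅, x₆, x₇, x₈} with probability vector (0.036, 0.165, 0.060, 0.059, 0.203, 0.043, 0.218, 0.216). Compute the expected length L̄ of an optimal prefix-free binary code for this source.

2.759 bits/symbol

Repeatedly combine the two least-probable nodes; the expected code length is the sum of the merged weights.
merge 9/250 + 43/1000 → 79/1000
merge 59/1000 + 3/50 → 119/1000
merge 79/1000 + 119/1000 → 99/500
merge 33/200 + 99/500 → 363/1000
merge 203/1000 + 27/125 → 419/1000
merge 109/500 + 363/1000 → 581/1000
merge 419/1000 + 581/1000 → 1
L = 79/1000 + 119/1000 + 99/500 + 363/1000 + 419/1000 + 581/1000 + 1 = 2759/1000 = 2.759 bits/symbol.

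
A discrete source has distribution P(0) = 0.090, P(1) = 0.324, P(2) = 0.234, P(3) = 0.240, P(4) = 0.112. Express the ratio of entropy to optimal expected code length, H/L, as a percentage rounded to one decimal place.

Entropy H = −Σ p log₂ p ≈ 2.1777 bits.
Huffman merges: 9/100+14/125→101/500; 101/500+117/500→109/250; 6/25+81/250→141/250; 109/250+141/250→1. L = 1101/500 ≈ 2.2020.
Efficiency = H/L = 2.1777/2.2020 = 98.9%.

98.9%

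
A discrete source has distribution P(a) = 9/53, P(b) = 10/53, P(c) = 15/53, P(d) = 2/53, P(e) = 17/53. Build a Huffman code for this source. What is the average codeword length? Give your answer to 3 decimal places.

2.208 bits/symbol

Repeatedly combine the two least-probable nodes; the expected code length is the sum of the merged weights.
merge 2/53 + 9/53 → 11/53
merge 10/53 + 11/53 → 21/53
merge 15/53 + 17/53 → 32/53
merge 21/53 + 32/53 → 1
L = 11/53 + 21/53 + 32/53 + 1 = 117/53 ≈ 2.208 bits/symbol.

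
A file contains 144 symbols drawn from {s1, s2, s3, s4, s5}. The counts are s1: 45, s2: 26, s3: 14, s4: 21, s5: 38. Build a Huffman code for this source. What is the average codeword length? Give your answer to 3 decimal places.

Probabilities are the counts divided by 144.
Repeatedly combine the two least-probable nodes; the expected code length is the sum of the merged weights.
merge 7/72 + 7/48 → 35/144
merge 13/72 + 35/144 → 61/144
merge 19/72 + 5/16 → 83/144
merge 61/144 + 83/144 → 1
L = 35/144 + 61/144 + 83/144 + 1 = 323/144 ≈ 2.243 bits/symbol.

2.243 bits/symbol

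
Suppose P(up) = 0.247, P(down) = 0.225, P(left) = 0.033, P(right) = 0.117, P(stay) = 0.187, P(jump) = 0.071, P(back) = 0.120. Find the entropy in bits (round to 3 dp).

H = −Σ pᵢ log₂ pᵢ.
−0.247·log₂(0.247) = 0.4983
−0.225·log₂(0.225) = 0.4842
−0.033·log₂(0.033) = 0.1624
−0.117·log₂(0.117) = 0.3622
−0.187·log₂(0.187) = 0.4523
−0.071·log₂(0.071) = 0.2709
−0.120·log₂(0.120) = 0.3671
Sum ≈ 2.5974 → 2.597 bits.

2.597 bits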